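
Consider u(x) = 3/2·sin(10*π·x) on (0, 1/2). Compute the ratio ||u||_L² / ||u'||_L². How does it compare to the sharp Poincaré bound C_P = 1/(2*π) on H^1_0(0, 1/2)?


||u||_L² / ||u'||_L² = 1/(10*π) < C_P = 1/(2*π).

u(x) = 3/2·sin(10*π·x), so u'(x) = 15*π*cos(10*π*x).
Writing u(x) = A·sin(kπx/L) with A = 3/2 and k = 5, use ∫_0^L sin²(kπx/L) dx = L/2 and ∫_0^L cos²(kπx/L) dx = L/2.
u² = 9/4·sin²(10*π·x) and (u')² = 225*π^2·cos²(10*π·x), and each of sin², cos² integrates to L/2 = 1/4 over (0, 1/2).
∫_0^1/2 u² dx = 9/16, so ||u||_L² = 3/4.
∫_0^1/2 (u')² dx = 225*π^2/4, so ||u'||_L² = 15*π/2.
Ratio ||u||_L² / ||u'||_L² = 1/(10*π).
Sharp Poincaré constant on H^1_0(0, 1/2) is C_P = L/π = 1/(2*π), achieved by sin(2*π·x).
This is the k = 5 harmonic; the ratio L/(kπ) is strictly less than C_P = L/π, consistent with the sharp inequality ||u||_L² ≤ C_P ||u'||_L².


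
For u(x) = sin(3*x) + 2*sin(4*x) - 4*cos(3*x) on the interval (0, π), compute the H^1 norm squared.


||u||_{H^1(0,π)}^2 = -1280/7 + 119*π

u'(x) = 12*sin(3*x) + 3*cos(3*x) + 8*cos(4*x).
Expand u² and (u')² and integrate term by term on (0, π), using: for integers n ≥ 1, ∫_0^π sin²(nx) dx = ∫_0^π cos²(nx) dx = π/2; for n ≠ n', ∫_0^π sin(nx)sin(n'x) dx = ∫_0^π cos(nx)cos(n'x) dx = 0; and by product-to-sum, ∫_0^π sin(nx)cos(n'x) dx = ½∫_0^π [sin((n+n')x) + sin((n−n')x)] dx, which is 0 when n+n' is even and 2n/(n²−n'²) when n+n' is odd (it need not vanish on (0, π)).
  u² squared terms: (-4)²·∫cos(3x)² dx = 16·π/2 = 8*π;  (2)²·∫sin(4x)² dx = 4·π/2 = 2*π;  (1)²·∫sin(3x)² dx = 1·π/2 = π/2.
  u² cross terms: 2·(-4)·(2)·∫cos(3x)·sin(4x) dx = -16·(8/7) = -128/7;  2·(-4)·(1)·∫cos(3x)·sin(3x) dx = -8·(0) = 0;  2·(2)·(1)·∫sin(4x)·sin(3x) dx = 4·(0) = 0.
  So ∫_0^π u² dx = 8*π + 2*π + π/2 − 128/7 + 0 + 0 = -128/7 + 21*π/2.
  (u')² squared terms: (3)²·∫cos(3x)² dx = 9·π/2 = 9*π/2;  (8)²·∫cos(4x)² dx = 64·π/2 = 32*π;  (12)²·∫sin(3x)² dx = 144·π/2 = 72*π.
  (u')² cross terms: 2·(3)·(8)·∫cos(3x)·cos(4x) dx = 48·(0) = 0;  2·(3)·(12)·∫cos(3x)·sin(3x) dx = 72·(0) = 0;  2·(8)·(12)·∫cos(4x)·sin(3x) dx = 192·(-6/7) = -1152/7.
  So ∫_0^π (u')² dx = 9*π/2 + 32*π + 72*π + 0 + 0 − 1152/7 = -1152/7 + 217*π/2.
||u||_{H^1}^2 = (-128/7 + 21*π/2) + (-1152/7 + 217*π/2) = -1280/7 + 119*π.


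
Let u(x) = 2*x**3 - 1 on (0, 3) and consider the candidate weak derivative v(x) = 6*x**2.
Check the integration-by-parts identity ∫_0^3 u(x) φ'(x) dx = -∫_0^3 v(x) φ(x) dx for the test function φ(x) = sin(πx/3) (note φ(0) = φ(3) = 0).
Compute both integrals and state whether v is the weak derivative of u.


LHS = -162/π + 648/π^3, RHS = -162/π + 648/π^3. Yes, v = u' weakly.

u(x) = 2*x**3 - 1, classical derivative u'(x) = 6*x**2.
φ(x) = sin(πx/3), so φ'(x) = π*cos(π*x/3)/3.
Note φ(0) = φ(3) = 0, so the boundary term u·φ vanishes.
LHS = ∫_0^3 u(x) φ'(x) dx = ∫_0^3 (2*π*x^3*cos(π*x/3)/3 - π*cos(π*x/3)/3) dx. Term by term:
  ∫_0^3 -π*cos(π*x/3)/3 dx = 0;  ∫_0^3 2*π*x^3*cos(π*x/3)/3 dx = -162/π + 648/π^3.
Sum: 0 + -162/π + 648/π^3 = -162/π + 648/π^3.
So LHS = -162/π + 648/π^3.
∫_0^3 v(x) φ(x) dx = ∫_0^3 (6*x^2*sin(π*x/3)) dx. Term by term:
  ∫_0^3 6*x^2*sin(π*x/3) dx = -648/π^3 + 162/π.
So RHS = -∫_0^3 v(x) φ(x) dx = -162/π + 648/π^3.
LHS = RHS, so the identity holds for this test φ.
Moreover u is smooth here and v(x) = u'(x) = 6*x**2 pointwise, so the identity holds for every test function. Hence v is the weak derivative of u.


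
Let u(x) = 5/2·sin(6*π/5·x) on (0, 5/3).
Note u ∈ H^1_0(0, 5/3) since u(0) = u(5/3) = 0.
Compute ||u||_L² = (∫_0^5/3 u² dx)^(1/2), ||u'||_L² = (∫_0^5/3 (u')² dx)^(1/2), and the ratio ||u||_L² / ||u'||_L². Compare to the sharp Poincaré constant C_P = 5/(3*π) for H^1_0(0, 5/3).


||u||_L² / ||u'||_L² = 5/(6*π) < C_P = 5/(3*π).

u(x) = 5/2·sin(6*π/5·x), so u'(x) = 3*π*cos(6*π*x/5).
Writing u(x) = A·sin(kπx/L) with A = 5/2 and k = 2, use ∫_0^L sin²(kπx/L) dx = L/2 and ∫_0^L cos²(kπx/L) dx = L/2.
u² = 25/4·sin²(6*π/5·x) and (u')² = 9*π^2·cos²(6*π/5·x), and each of sin², cos² integrates to L/2 = 5/6 over (0, 5/3).
∫_0^5/3 u² dx = 125/24, so ||u||_L² = 5*sqrt(30)/12.
∫_0^5/3 (u')² dx = 15*π^2/2, so ||u'||_L² = sqrt(30)*π/2.
Ratio ||u||_L² / ||u'||_L² = 5/(6*π).
Sharp Poincaré constant on H^1_0(0, 5/3) is C_P = L/π = 5/(3*π), achieved by sin(3*π/5·x).
This is the k = 2 harmonic; the ratio L/(kπ) is strictly less than C_P = L/π, consistent with the sharp inequality ||u||_L² ≤ C_P ||u'||_L².


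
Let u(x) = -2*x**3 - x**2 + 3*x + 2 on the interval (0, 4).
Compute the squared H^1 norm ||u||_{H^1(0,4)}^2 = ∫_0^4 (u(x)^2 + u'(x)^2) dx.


||u||_{H^1}^2 = 363908/21

The H^1 norm (squared) on an interval (0, L) is
  ||u||_{H^1}^2 = ∫_0^L u(x)^2 dx + ∫_0^L u'(x)^2 dx.
Compute u'(x) = -6*x**2 - 2*x + 3.
Then u(x)^2 = 4*x**6 + 4*x**5 - 11*x**4 - 14*x**3 + 5*x**2 + 12*x + 4 and u'(x)^2 = 36*x**4 + 24*x**3 - 32*x**2 - 12*x + 9.
Integrate each monomial from 0 to 4 using ∫_0^4 c·x^n dx = c·4^(n+1)/(n+1):
  ∫_0^4 u(x)^2 dx = ∫_0^4 (4*x^6 + 4*x^5 - 11*x^4 - 14*x^3 + 5*x^2 + 12*x + 4) dx. Term by term:
    ∫_0^4 4*x^6 dx = 65536/7;  ∫_0^4 4*x^5 dx = 8192/3;  ∫_0^4 -11*x^4 dx = -11264/5;
    ∫_0^4 -14*x^3 dx = -896;  ∫_0^4 5*x^2 dx = 320/3;  ∫_0^4 12*x dx = 96;
    ∫_0^4 4 dx = 16.
  Sum: 65536/7 + 8192/3 − 11264/5 − 896 + 320/3 + 96 + 16 = 962096/105.
  ∫_0^4 u'(x)^2 dx = ∫_0^4 (36*x^4 + 24*x^3 - 32*x^2 - 12*x + 9) dx. Term by term:
    ∫_0^4 36*x^4 dx = 36864/5;  ∫_0^4 24*x^3 dx = 1536;  ∫_0^4 -32*x^2 dx = -2048/3;
    ∫_0^4 -12*x dx = -96;  ∫_0^4 9 dx = 36.
  Sum: 36864/5 + 1536 − 2048/3 − 96 + 36 = 122492/15.
Adding: ||u||_{H^1}^2 = 962096/105 + 122492/15 = 363908/21.


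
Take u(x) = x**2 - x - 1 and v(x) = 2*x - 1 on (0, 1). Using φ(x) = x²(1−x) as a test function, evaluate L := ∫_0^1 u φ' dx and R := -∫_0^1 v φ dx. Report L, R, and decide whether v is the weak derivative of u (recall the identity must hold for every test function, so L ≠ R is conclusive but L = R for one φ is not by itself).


LHS = -1/60, RHS = -1/60. Yes, v = u' weakly.

u(x) = x**2 - x - 1, classical derivative u'(x) = 2*x - 1.
φ(x) = x²(1−x), so φ'(x) = x*(2 - 3*x).
Note φ(0) = φ(1) = 0, so the boundary term u·φ vanishes.
LHS = ∫_0^1 u(x) φ'(x) dx = ∫_0^1 (-3*x^4 + 5*x^3 + x^2 - 2*x) dx. Term by term:
  ∫_0^1 -3*x^4 dx = -3/5;  ∫_0^1 5*x^3 dx = 5/4;  ∫_0^1 x^2 dx = 1/3;
  ∫_0^1 -2*x dx = -1.
Sum: -3/5 + 5/4 + 1/3 − 1 = -1/60.
So LHS = -1/60.
∫_0^1 v(x) φ(x) dx = ∫_0^1 (-2*x^4 + 3*x^3 - x^2) dx. Term by term:
  ∫_0^1 -2*x^4 dx = -2/5;  ∫_0^1 3*x^3 dx = 3/4;  ∫_0^1 -x^2 dx = -1/3.
Sum: -2/5 + 3/4 − 1/3 = 1/60.
So RHS = -∫_0^1 v(x) φ(x) dx = -1/60.
LHS = RHS, so the identity holds for this test φ.
Moreover u is smooth here and v(x) = u'(x) = 2*x - 1 pointwise, so the identity holds for every test function. Hence v is the weak derivative of u.


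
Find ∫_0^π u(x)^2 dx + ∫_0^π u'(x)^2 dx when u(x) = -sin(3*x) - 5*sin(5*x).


||u||_{H^1(0,π)}^2 = 330*π

u'(x) = -3*cos(3*x) - 25*cos(5*x).
Expand u² and (u')² and integrate term by term on (0, π), using: for integers n ≥ 1, ∫_0^π sin²(nx) dx = ∫_0^π cos²(nx) dx = π/2; for n ≠ n', ∫_0^π sin(nx)sin(n'x) dx = ∫_0^π cos(nx)cos(n'x) dx = 0; and by product-to-sum, ∫_0^π sin(nx)cos(n'x) dx = ½∫_0^π [sin((n+n')x) + sin((n−n')x)] dx, which is 0 when n+n' is even and 2n/(n²−n'²) when n+n' is odd (it need not vanish on (0, π)).
  u² squared terms: (-1)²·∫sin(3x)² dx = 1·π/2 = π/2;  (-5)²·∫sin(5x)² dx = 25·π/2 = 25*π/2.
  u² cross terms: 2·(-1)·(-5)·∫sin(3x)·sin(5x) dx = 10·(0) = 0.
  So ∫_0^π u² dx = π/2 + 25*π/2 + 0 = 13*π.
  (u')² squared terms: (-25)²·∫cos(5x)² dx = 625·π/2 = 625*π/2;  (-3)²·∫cos(3x)² dx = 9·π/2 = 9*π/2.
  (u')² cross terms: 2·(-25)·(-3)·∫cos(5x)·cos(3x) dx = 150·(0) = 0.
  So ∫_0^π (u')² dx = 625*π/2 + 9*π/2 + 0 = 317*π.
||u||_{H^1}^2 = (13*π) + (317*π) = 330*π.


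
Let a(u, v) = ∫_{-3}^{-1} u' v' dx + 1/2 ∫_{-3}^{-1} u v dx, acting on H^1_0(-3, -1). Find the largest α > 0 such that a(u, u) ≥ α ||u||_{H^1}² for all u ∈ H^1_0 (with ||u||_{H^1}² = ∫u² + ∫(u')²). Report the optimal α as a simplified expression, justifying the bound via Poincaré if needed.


α = (2 + π^2)/(4 + π^2)

Coercivity of a(·,·) on H^1_0(-3, -1) means a(u, u) ≥ α ||u||_{H^1}² for every u ∈ H^1_0.
The interval has length L = 2, and Poincaré/coercivity depend only on L. Here a(u, u) = ∫(u')² + (1/2)·∫u².
Here 0 < c = 1/2 < 1. The condition a(u,u) ≥ α||u||_{H^1}² reads (1−α)∫(u')² ≥ (α−c)∫u². Any admissible α is ≤ 1 (rapidly oscillating u have ∫u²/∫(u')² → 0), and α = 1 would force 0 ≥ (1−c)∫u², impossible since c < 1; so 1−α > 0. By the sharp Poincaré inequality on H^1_0 of an interval of length L, ∫(u')² ≥ (π/L)²∫u² with equality for the first sine mode sin(π(x−x₀)/L) (x₀ the left endpoint), so the inequality holds for all u iff (1−α)(π/L)² ≥ α − c, i.e. α ≤ ((π/L)² + c)/((π/L)² + 1) = (1 + c(L/π)²)/(1 + (L/π)²). With (π/L)² = π^2/4 and c = 1/2, the largest admissible constant is α = ((π/L)² + c)/((π/L)² + 1).
Simplifying, α = (2 + π^2)/(4 + π^2).


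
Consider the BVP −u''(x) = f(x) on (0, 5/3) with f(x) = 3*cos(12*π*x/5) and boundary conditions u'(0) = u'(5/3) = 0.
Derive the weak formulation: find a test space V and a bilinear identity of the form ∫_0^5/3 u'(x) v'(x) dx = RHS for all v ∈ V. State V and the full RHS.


V = H^1(0, 5/3) (no boundary constraint on v; u is determined up to an additive constant); weak form: ∫_0^5/3 u'v' dx = ∫_0^5/3 (3*cos(12*π*x/5)) v dx for all v ∈ V.

Multiply both sides by a test function v and integrate from 0 to 5/3:
  ∫_0^5/3 −u''(x) v(x) dx = ∫_0^5/3 f(x) v(x) dx.
Integrate the LHS by parts once:
  ∫_0^5/3 −u'' v dx = −[u'(x) v(x)]_0^5/3 + ∫_0^5/3 u'(x) v'(x) dx.
Thus ∫_0^5/3 u'(x) v'(x) dx = ∫_0^5/3 f(x) v(x) dx + [u'(x) v(x)]_0^5/3.
Choose V so that boundary terms are either known or forced to vanish.
u has homogeneous Neumann: u'(0) = u'(5/3) = 0. So [u' v]_0^5/3 = 0·v(5/3) − 0·v(0) = 0 for any v; take V = H^1(0, 5/3).
Weak formulation: find u (satisfying any essential BC) such that ∫_0^5/3 u'(x) v'(x) dx = ∫_0^5/3 f v dx for all v ∈ V (homogeneous Neumann, so boundary terms vanish).
Substituting f(x) = 3*cos(12*π*x/5), the right-hand side is ∫_0^5/3 (3*cos(12*π*x/5)) v dx.
Compatibility check (pure Neumann): taking v ≡ 1 ∈ V gives 0 = ∫_0^5/3 f dx + (0) − (0), i.e. ∫_0^5/3 f dx must equal u'(0) − u'(5/3) = 0. Indeed ∫_0^5/3 (3*cos(12*π*x/5)) dx = 0, so the data are compatible. The solution is then unique only up to an additive constant (fix it e.g. by requiring ∫_0^5/3 u dx = 0).


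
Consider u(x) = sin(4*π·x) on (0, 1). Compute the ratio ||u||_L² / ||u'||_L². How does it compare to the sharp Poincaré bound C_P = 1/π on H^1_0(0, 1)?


||u||_L² / ||u'||_L² = 1/(4*π) < C_P = 1/π.

u(x) = sin(4*π·x), so u'(x) = 4*π*cos(4*π*x).
Writing u(x) = A·sin(kπx/L) with A = 1 and k = 4, use ∫_0^L sin²(kπx/L) dx = L/2 and ∫_0^L cos²(kπx/L) dx = L/2.
u² = 1·sin²(4*π·x) and (u')² = 16*π^2·cos²(4*π·x), and each of sin², cos² integrates to L/2 = 1/2 over (0, 1).
∫_0^1 u² dx = 1/2, so ||u||_L² = sqrt(2)/2.
∫_0^1 (u')² dx = 8*π^2, so ||u'||_L² = 2*sqrt(2)*π.
Ratio ||u||_L² / ||u'||_L² = 1/(4*π).
Sharp Poincaré constant on H^1_0(0, 1) is C_P = L/π = 1/π, achieved by sin(π·x).
This is the k = 4 harmonic; the ratio L/(kπ) is strictly less than C_P = L/π, consistent with the sharp inequality ||u||_L² ≤ C_P ||u'||_L².


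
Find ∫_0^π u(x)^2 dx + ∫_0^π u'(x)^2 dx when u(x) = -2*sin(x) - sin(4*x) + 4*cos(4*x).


||u||_{H^1(0,π)}^2 = 544/15 + 297*π/2

u'(x) = -16*sin(4*x) - 2*cos(x) - 4*cos(4*x).
Expand u² and (u')² and integrate term by term on (0, π), using: for integers n ≥ 1, ∫_0^π sin²(nx) dx = ∫_0^π cos²(nx) dx = π/2; for n ≠ n', ∫_0^π sin(nx)sin(n'x) dx = ∫_0^π cos(nx)cos(n'x) dx = 0; and by product-to-sum, ∫_0^π sin(nx)cos(n'x) dx = ½∫_0^π [sin((n+n')x) + sin((n−n')x)] dx, which is 0 when n+n' is even and 2n/(n²−n'²) when n+n' is odd (it need not vanish on (0, π)).
  u² squared terms: (-1)²·∫sin(4x)² dx = 1·π/2 = π/2;  (-2)²·∫sin(x)² dx = 4·π/2 = 2*π;  (4)²·∫cos(4x)² dx = 16·π/2 = 8*π.
  u² cross terms: 2·(-1)·(-2)·∫sin(4x)·sin(x) dx = 4·(0) = 0;  2·(-1)·(4)·∫sin(4x)·cos(4x) dx = -8·(0) = 0;  2·(-2)·(4)·∫sin(x)·cos(4x) dx = -16·(-2/15) = 32/15.
  So ∫_0^π u² dx = π/2 + 2*π + 8*π + 0 + 0 + 32/15 = 32/15 + 21*π/2.
  (u')² squared terms: (-16)²·∫sin(4x)² dx = 256·π/2 = 128*π;  (-4)²·∫cos(4x)² dx = 16·π/2 = 8*π;  (-2)²·∫cos(x)² dx = 4·π/2 = 2*π.
  (u')² cross terms: 2·(-16)·(-4)·∫sin(4x)·cos(4x) dx = 128·(0) = 0;  2·(-16)·(-2)·∫sin(4x)·cos(x) dx = 64·(8/15) = 512/15;  2·(-4)·(-2)·∫cos(4x)·cos(x) dx = 16·(0) = 0.
  So ∫_0^π (u')² dx = 128*π + 8*π + 2*π + 0 + 512/15 + 0 = 512/15 + 138*π.
||u||_{H^1}^2 = (32/15 + 21*π/2) + (512/15 + 138*π) = 544/15 + 297*π/2.


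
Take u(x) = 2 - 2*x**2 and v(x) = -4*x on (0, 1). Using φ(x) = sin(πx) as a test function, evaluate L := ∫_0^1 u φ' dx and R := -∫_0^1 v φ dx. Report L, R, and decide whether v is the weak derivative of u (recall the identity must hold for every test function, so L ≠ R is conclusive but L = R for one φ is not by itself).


LHS = 4/π, RHS = 4/π. Yes, v = u' weakly.

u(x) = 2 - 2*x**2, classical derivative u'(x) = -4*x.
φ(x) = sin(πx), so φ'(x) = π*cos(π*x).
Note φ(0) = φ(1) = 0, so the boundary term u·φ vanishes.
LHS = ∫_0^1 u(x) φ'(x) dx = ∫_0^1 (-2*π*x^2*cos(π*x) + 2*π*cos(π*x)) dx. Term by term:
  ∫_0^1 2*π*cos(π*x) dx = 0;  ∫_0^1 -2*π*x^2*cos(π*x) dx = 4/π.
Sum: 0 + 4/π = 4/π.
So LHS = 4/π.
∫_0^1 v(x) φ(x) dx = ∫_0^1 (-4*x*sin(π*x)) dx. Term by term:
  ∫_0^1 -4*x*sin(π*x) dx = -4/π.
So RHS = -∫_0^1 v(x) φ(x) dx = 4/π.
LHS = RHS, so the identity holds for this test φ.
Moreover u is smooth here and v(x) = u'(x) = -4*x pointwise, so the identity holds for every test function. Hence v is the weak derivative of u.


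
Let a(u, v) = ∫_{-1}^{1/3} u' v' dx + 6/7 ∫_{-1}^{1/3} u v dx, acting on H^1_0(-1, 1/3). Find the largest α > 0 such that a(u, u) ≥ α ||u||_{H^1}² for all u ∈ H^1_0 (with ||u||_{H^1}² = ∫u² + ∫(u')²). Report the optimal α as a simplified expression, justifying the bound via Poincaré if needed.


α = 3*(32 + 21*π^2)/(7*(16 + 9*π^2))

Coercivity of a(·,·) on H^1_0(-1, 1/3) means a(u, u) ≥ α ||u||_{H^1}² for every u ∈ H^1_0.
The interval has length L = 4/3, and Poincaré/coercivity depend only on L. Here a(u, u) = ∫(u')² + (6/7)·∫u².
Here 0 < c = 6/7 < 1. The condition a(u,u) ≥ α||u||_{H^1}² reads (1−α)∫(u')² ≥ (α−c)∫u². Any admissible α is ≤ 1 (rapidly oscillating u have ∫u²/∫(u')² → 0), and α = 1 would force 0 ≥ (1−c)∫u², impossible since c < 1; so 1−α > 0. By the sharp Poincaré inequality on H^1_0 of an interval of length L, ∫(u')² ≥ (π/L)²∫u² with equality for the first sine mode sin(π(x−x₀)/L) (x₀ the left endpoint), so the inequality holds for all u iff (1−α)(π/L)² ≥ α − c, i.e. α ≤ ((π/L)² + c)/((π/L)² + 1) = (1 + c(L/π)²)/(1 + (L/π)²). With (π/L)² = 9*π^2/16 and c = 6/7, the largest admissible constant is α = ((π/L)² + c)/((π/L)² + 1).
Simplifying, α = 3*(32 + 21*π^2)/(7*(16 + 9*π^2)).


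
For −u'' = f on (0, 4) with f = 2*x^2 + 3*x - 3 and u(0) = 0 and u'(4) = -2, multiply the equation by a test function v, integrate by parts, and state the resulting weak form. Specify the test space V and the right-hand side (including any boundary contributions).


V = {v ∈ H^1(0, 4) : v(0) = 0} (test functions vanish at x = 0 where u is specified); weak form: ∫_0^4 u'v' dx = ∫_0^4 (2*x^2 + 3*x - 3) v dx − 2·v(4) for all v ∈ V.

Multiply both sides by a test function v and integrate from 0 to 4:
  ∫_0^4 −u''(x) v(x) dx = ∫_0^4 f(x) v(x) dx.
Integrate the LHS by parts once:
  ∫_0^4 −u'' v dx = −[u'(x) v(x)]_0^4 + ∫_0^4 u'(x) v'(x) dx.
Thus ∫_0^4 u'(x) v'(x) dx = ∫_0^4 f(x) v(x) dx + [u'(x) v(x)]_0^4.
Choose V so that boundary terms are either known or forced to vanish.
Mixed BC: u(0) = 0 (Dirichlet) and u'(4) = -2 (Neumann). Define V = {v ∈ H^1(0, 4) : v(0) = 0}. Then [u' v]_0^4 = u'(4)·v(4) − u'(0)·0 = − 2·v(4).
Weak formulation: find u (satisfying any essential BC) such that ∫_0^4 u'(x) v'(x) dx = ∫_0^4 f v dx − 2·v(4) for all v ∈ V (Dirichlet at 0 absorbed into V; Neumann datum at x = 4 contributes the boundary term).
Substituting f(x) = 2*x^2 + 3*x - 3, the right-hand side is ∫_0^4 (2*x^2 + 3*x - 3) v dx − 2·v(4).


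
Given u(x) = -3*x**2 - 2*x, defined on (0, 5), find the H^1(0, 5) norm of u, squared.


||u||_{H^1}^2 = 28460/3

The H^1 norm (squared) on an interval (0, L) is
  ||u||_{H^1}^2 = ∫_0^L u(x)^2 dx + ∫_0^L u'(x)^2 dx.
Compute u'(x) = -6*x - 2.
Then u(x)^2 = 9*x**4 + 12*x**3 + 4*x**2 and u'(x)^2 = 36*x**2 + 24*x + 4.
Integrate each monomial from 0 to 5 using ∫_0^5 c·x^n dx = c·5^(n+1)/(n+1):
  ∫_0^5 u(x)^2 dx = ∫_0^5 (9*x^4 + 12*x^3 + 4*x^2) dx. Term by term:
    ∫_0^5 9*x^4 dx = 5625;  ∫_0^5 12*x^3 dx = 1875;  ∫_0^5 4*x^2 dx = 500/3.
  Sum: 5625 + 1875 + 500/3 = 23000/3.
  ∫_0^5 u'(x)^2 dx = ∫_0^5 (36*x^2 + 24*x + 4) dx. Term by term:
    ∫_0^5 36*x^2 dx = 1500;  ∫_0^5 24*x dx = 300;  ∫_0^5 4 dx = 20.
  Sum: 1500 + 300 + 20 = 1820.
Adding: ||u||_{H^1}^2 = 23000/3 + 1820 = 28460/3.


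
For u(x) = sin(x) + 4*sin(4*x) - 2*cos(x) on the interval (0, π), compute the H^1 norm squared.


||u||_{H^1(0,π)}^2 = -256/15 + 141*π

u'(x) = 2*sin(x) + cos(x) + 16*cos(4*x).
Expand u² and (u')² and integrate term by term on (0, π), using: for integers n ≥ 1, ∫_0^π sin²(nx) dx = ∫_0^π cos²(nx) dx = π/2; for n ≠ n', ∫_0^π sin(nx)sin(n'x) dx = ∫_0^π cos(nx)cos(n'x) dx = 0; and by product-to-sum, ∫_0^π sin(nx)cos(n'x) dx = ½∫_0^π [sin((n+n')x) + sin((n−n')x)] dx, which is 0 when n+n' is even and 2n/(n²−n'²) when n+n' is odd (it need not vanish on (0, π)).
  u² squared terms: (-2)²·∫cos(x)² dx = 4·π/2 = 2*π;  (4)²·∫sin(4x)² dx = 16·π/2 = 8*π;  (1)²·∫sin(x)² dx = 1·π/2 = π/2.
  u² cross terms: 2·(-2)·(4)·∫cos(x)·sin(4x) dx = -16·(8/15) = -128/15;  2·(-2)·(1)·∫cos(x)·sin(x) dx = -4·(0) = 0;  2·(4)·(1)·∫sin(4x)·sin(x) dx = 8·(0) = 0.
  So ∫_0^π u² dx = 2*π + 8*π + π/2 − 128/15 + 0 + 0 = -128/15 + 21*π/2.
  (u')² squared terms: (2)²·∫sin(x)² dx = 4·π/2 = 2*π;  (16)²·∫cos(4x)² dx = 256·π/2 = 128*π;  (1)²·∫cos(x)² dx = 1·π/2 = π/2.
  (u')² cross terms: 2·(2)·(16)·∫sin(x)·cos(4x) dx = 64·(-2/15) = -128/15;  2·(2)·(1)·∫sin(x)·cos(x) dx = 4·(0) = 0;  2·(16)·(1)·∫cos(4x)·cos(x) dx = 32·(0) = 0.
  So ∫_0^π (u')² dx = 2*π + 128*π + π/2 − 128/15 + 0 + 0 = -128/15 + 261*π/2.
||u||_{H^1}^2 = (-128/15 + 21*π/2) + (-128/15 + 261*π/2) = -256/15 + 141*π.


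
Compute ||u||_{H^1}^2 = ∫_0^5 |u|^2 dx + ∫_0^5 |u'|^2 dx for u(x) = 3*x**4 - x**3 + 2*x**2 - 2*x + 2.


||u||_{H^1}^2 = 90989595/28

The H^1 norm (squared) on an interval (0, L) is
  ||u||_{H^1}^2 = ∫_0^L u(x)^2 dx + ∫_0^L u'(x)^2 dx.
Compute u'(x) = 12*x**3 - 3*x**2 + 4*x - 2.
Then u(x)^2 = 9*x**8 - 6*x**7 + 13*x**6 - 16*x**5 + 20*x**4 - 12*x**3 + 12*x**2 - 8*x + 4 and u'(x)^2 = 144*x**6 - 72*x**5 + 105*x**4 - 72*x**3 + 28*x**2 - 16*x + 4.
Integrate each monomial from 0 to 5 using ∫_0^5 c·x^n dx = c·5^(n+1)/(n+1):
  ∫_0^5 u(x)^2 dx = ∫_0^5 (9*x^8 - 6*x^7 + 13*x^6 - 16*x^5 + 20*x^4 - 12*x^3 + 12*x^2 - 8*x + 4) dx. Term by term:
    ∫_0^5 9*x^8 dx = 1953125;  ∫_0^5 -6*x^7 dx = -1171875/4;  ∫_0^5 13*x^6 dx = 1015625/7;
    ∫_0^5 -16*x^5 dx = -125000/3;  ∫_0^5 20*x^4 dx = 12500;  ∫_0^5 -12*x^3 dx = -1875;
    ∫_0^5 12*x^2 dx = 500;  ∫_0^5 -8*x dx = -100;  ∫_0^5 4 dx = 20.
  Sum: 1953125 − 1171875/4 + 1015625/7 − 125000/3 + 12500 − 1875 + 500 − 100 + 20 = 149068405/84.
  ∫_0^5 u'(x)^2 dx = ∫_0^5 (144*x^6 - 72*x^5 + 105*x^4 - 72*x^3 + 28*x^2 - 16*x + 4) dx. Term by term:
    ∫_0^5 144*x^6 dx = 11250000/7;  ∫_0^5 -72*x^5 dx = -187500;  ∫_0^5 105*x^4 dx = 65625;
    ∫_0^5 -72*x^3 dx = -11250;  ∫_0^5 28*x^2 dx = 3500/3;  ∫_0^5 -16*x dx = -200;
    ∫_0^5 4 dx = 20.
  Sum: 11250000/7 − 187500 + 65625 − 11250 + 3500/3 − 200 + 20 = 30975095/21.
Adding: ||u||_{H^1}^2 = 149068405/84 + 30975095/21 = 90989595/28.


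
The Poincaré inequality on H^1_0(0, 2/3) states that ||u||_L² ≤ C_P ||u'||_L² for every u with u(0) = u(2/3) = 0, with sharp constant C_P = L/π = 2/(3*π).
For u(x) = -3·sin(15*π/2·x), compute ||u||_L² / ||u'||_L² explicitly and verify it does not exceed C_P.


||u||_L² / ||u'||_L² = 2/(15*π) < C_P = 2/(3*π).

u(x) = -3·sin(15*π/2·x), so u'(x) = -45*π*cos(15*π*x/2)/2.
Writing u(x) = A·sin(kπx/L) with A = -3 and k = 5, use ∫_0^L sin²(kπx/L) dx = L/2 and ∫_0^L cos²(kπx/L) dx = L/2.
u² = 9·sin²(15*π/2·x) and (u')² = 2025*π^2/4·cos²(15*π/2·x), and each of sin², cos² integrates to L/2 = 1/3 over (0, 2/3).
∫_0^2/3 u² dx = 3, so ||u||_L² = sqrt(3).
∫_0^2/3 (u')² dx = 675*π^2/4, so ||u'||_L² = 15*sqrt(3)*π/2.
Ratio ||u||_L² / ||u'||_L² = 2/(15*π).
Sharp Poincaré constant on H^1_0(0, 2/3) is C_P = L/π = 2/(3*π), achieved by sin(3*π/2·x).
This is the k = 5 harmonic; the ratio L/(kπ) is strictly less than C_P = L/π, consistent with the sharp inequality ||u||_L² ≤ C_P ||u'||_L².


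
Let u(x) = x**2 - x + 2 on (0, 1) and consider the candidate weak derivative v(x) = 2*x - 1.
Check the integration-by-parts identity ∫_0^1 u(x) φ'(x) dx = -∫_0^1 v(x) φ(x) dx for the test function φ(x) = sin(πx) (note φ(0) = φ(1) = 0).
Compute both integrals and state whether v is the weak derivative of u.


LHS = 0, RHS = 0. Yes, v = u' weakly.

u(x) = x**2 - x + 2, classical derivative u'(x) = 2*x - 1.
φ(x) = sin(πx), so φ'(x) = π*cos(π*x).
Note φ(0) = φ(1) = 0, so the boundary term u·φ vanishes.
LHS = ∫_0^1 u(x) φ'(x) dx = ∫_0^1 (π*x^2*cos(π*x) - π*x*cos(π*x) + 2*π*cos(π*x)) dx. Term by term:
  ∫_0^1 2*π*cos(π*x) dx = 0;  ∫_0^1 π*x^2*cos(π*x) dx = -2/π;  ∫_0^1 -π*x*cos(π*x) dx = 2/π.
Sum: 0 − 2/π + 2/π = 0.
So LHS = 0.
∫_0^1 v(x) φ(x) dx = ∫_0^1 (2*x*sin(π*x) - sin(π*x)) dx. Term by term:
  ∫_0^1 -sin(π*x) dx = -2/π;  ∫_0^1 2*x*sin(π*x) dx = 2/π.
Sum: -2/π + 2/π = 0.
So RHS = -∫_0^1 v(x) φ(x) dx = 0.
LHS = RHS, so the identity holds for this test φ.
Moreover u is smooth here and v(x) = u'(x) = 2*x - 1 pointwise, so the identity holds for every test function. Hence v is the weak derivative of u.


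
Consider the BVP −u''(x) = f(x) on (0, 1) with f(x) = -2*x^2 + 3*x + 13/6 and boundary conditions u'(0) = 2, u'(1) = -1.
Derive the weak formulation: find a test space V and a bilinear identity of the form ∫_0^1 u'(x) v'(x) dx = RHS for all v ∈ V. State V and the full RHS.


V = H^1(0, 1) (v unrestricted at boundary; u is determined up to an additive constant); weak form: ∫_0^1 u'v' dx = ∫_0^1 (-2*x^2 + 3*x + 13/6) v dx − v(1) − 2·v(0) for all v ∈ V.

Multiply both sides by a test function v and integrate from 0 to 1:
  ∫_0^1 −u''(x) v(x) dx = ∫_0^1 f(x) v(x) dx.
Integrate the LHS by parts once:
  ∫_0^1 −u'' v dx = −[u'(x) v(x)]_0^1 + ∫_0^1 u'(x) v'(x) dx.
Thus ∫_0^1 u'(x) v'(x) dx = ∫_0^1 f(x) v(x) dx + [u'(x) v(x)]_0^1.
Choose V so that boundary terms are either known or forced to vanish.
u has inhomogeneous Neumann u'(0) = 2, u'(1) = -1. [u' v]_0^1 = (-1)·v(1) − (2)·v(0) = − v(1) − 2·v(0). Take V = H^1(0, 1); boundary term becomes part of RHS.
Weak formulation: find u (satisfying any essential BC) such that ∫_0^1 u'(x) v'(x) dx = ∫_0^1 f v dx − v(1) − 2·v(0) for all v ∈ V (Neumann data are natural BCs: they enter the RHS as boundary terms).
Substituting f(x) = -2*x^2 + 3*x + 13/6, the right-hand side is ∫_0^1 (-2*x^2 + 3*x + 13/6) v dx − v(1) − 2·v(0).
Compatibility check (pure Neumann): taking v ≡ 1 ∈ V gives 0 = ∫_0^1 f dx + (-1) − (2), i.e. ∫_0^1 f dx must equal u'(0) − u'(1) = 3. Indeed ∫_0^1 (-2*x^2 + 3*x + 13/6) dx = 3, so the data are compatible. The solution is then unique only up to an additive constant (fix it e.g. by requiring ∫_0^1 u dx = 0).


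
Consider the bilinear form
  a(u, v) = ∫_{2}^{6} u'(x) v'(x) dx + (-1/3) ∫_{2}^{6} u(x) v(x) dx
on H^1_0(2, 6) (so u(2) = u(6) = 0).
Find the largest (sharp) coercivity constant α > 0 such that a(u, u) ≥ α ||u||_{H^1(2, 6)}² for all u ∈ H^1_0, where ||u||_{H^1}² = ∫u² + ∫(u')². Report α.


α = (-16/3 + π^2)/(π^2 + 16)

Coercivity of a(·,·) on H^1_0(2, 6) means a(u, u) ≥ α ||u||_{H^1}² for every u ∈ H^1_0.
The interval has length L = 4, and Poincaré/coercivity depend only on L. Here a(u, u) = ∫(u')² + (-1/3)·∫u².
Here c = -1/3 < 0 with |c| < (π/L)² = π^2/16, so coercivity still holds. The condition a(u,u) ≥ α||u||_{H^1}² reads (1−α)∫(u')² ≥ (α−c)∫u². Any admissible α is ≤ 1 (rapidly oscillating u have ∫u²/∫(u')² → 0), and α = 1 would force 0 ≥ (1−c)∫u², impossible since c < 1; so 1−α > 0. By the sharp Poincaré inequality on H^1_0 of an interval of length L, ∫(u')² ≥ (π/L)²∫u² with equality for the first sine mode sin(π(x−x₀)/L) (x₀ the left endpoint), so the inequality holds for all u iff (1−α)(π/L)² ≥ α − c, i.e. α ≤ ((π/L)² + c)/((π/L)² + 1) = (1 + c(L/π)²)/(1 + (L/π)²). (Direct route, valid since c ≤ 0: Poincaré gives c∫u² ≥ c(L/π)²∫(u')², so a(u,u) ≥ (1 + c(L/π)²)∫(u')², while ||u||_{H^1}² ≤ (1 + (L/π)²)∫(u')²; dividing yields the same α.) With (π/L)² = π^2/16 and c = -1/3, the largest admissible constant is α = ((π/L)² + c)/((π/L)² + 1).
Simplifying, α = (-16/3 + π^2)/(π^2 + 16).


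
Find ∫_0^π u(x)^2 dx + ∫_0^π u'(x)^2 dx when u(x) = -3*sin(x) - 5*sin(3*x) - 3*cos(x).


||u||_{H^1(0,π)}^2 = 143*π

u'(x) = 3*sin(x) - 3*cos(x) - 15*cos(3*x).
Expand u² and (u')² and integrate term by term on (0, π), using: for integers n ≥ 1, ∫_0^π sin²(nx) dx = ∫_0^π cos²(nx) dx = π/2; for n ≠ n', ∫_0^π sin(nx)sin(n'x) dx = ∫_0^π cos(nx)cos(n'x) dx = 0; and by product-to-sum, ∫_0^π sin(nx)cos(n'x) dx = ½∫_0^π [sin((n+n')x) + sin((n−n')x)] dx, which is 0 when n+n' is even and 2n/(n²−n'²) when n+n' is odd (it need not vanish on (0, π)).
  u² squared terms: (-5)²·∫sin(3x)² dx = 25·π/2 = 25*π/2;  (-3)²·∫cos(x)² dx = 9·π/2 = 9*π/2;  (-3)²·∫sin(x)² dx = 9·π/2 = 9*π/2.
  u² cross terms: 2·(-5)·(-3)·∫sin(3x)·cos(x) dx = 30·(0) = 0;  2·(-5)·(-3)·∫sin(3x)·sin(x) dx = 30·(0) = 0;  2·(-3)·(-3)·∫cos(x)·sin(x) dx = 18·(0) = 0.
  So ∫_0^π u² dx = 25*π/2 + 9*π/2 + 9*π/2 + 0 + 0 + 0 = 43*π/2.
  (u')² squared terms: (-15)²·∫cos(3x)² dx = 225·π/2 = 225*π/2;  (-3)²·∫cos(x)² dx = 9·π/2 = 9*π/2;  (3)²·∫sin(x)² dx = 9·π/2 = 9*π/2.
  (u')² cross terms: 2·(-15)·(-3)·∫cos(3x)·cos(x) dx = 90·(0) = 0;  2·(-15)·(3)·∫cos(3x)·sin(x) dx = -90·(0) = 0;  2·(-3)·(3)·∫cos(x)·sin(x) dx = -18·(0) = 0.
  So ∫_0^π (u')² dx = 225*π/2 + 9*π/2 + 9*π/2 + 0 + 0 + 0 = 243*π/2.
||u||_{H^1}^2 = (43*π/2) + (243*π/2) = 143*π.


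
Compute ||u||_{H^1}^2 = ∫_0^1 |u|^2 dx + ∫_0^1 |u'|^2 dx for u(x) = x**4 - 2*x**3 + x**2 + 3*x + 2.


||u||_{H^1}^2 = 1402/63

The H^1 norm (squared) on an interval (0, L) is
  ||u||_{H^1}^2 = ∫_0^L u(x)^2 dx + ∫_0^L u'(x)^2 dx.
Compute u'(x) = 4*x**3 - 6*x**2 + 2*x + 3.
Then u(x)^2 = x**8 - 4*x**7 + 6*x**6 + 2*x**5 - 7*x**4 - 2*x**3 + 13*x**2 + 12*x + 4 and u'(x)^2 = 16*x**6 - 48*x**5 + 52*x**4 - 32*x**2 + 12*x + 9.
Integrate each monomial from 0 to 1 using ∫_0^1 c·x^n dx = c·1^(n+1)/(n+1):
  ∫_0^1 u(x)^2 dx = ∫_0^1 (x^8 - 4*x^7 + 6*x^6 + 2*x^5 - 7*x^4 - 2*x^3 + 13*x^2 + 12*x + 4) dx. Term by term:
    ∫_0^1 x^8 dx = 1/9;  ∫_0^1 -4*x^7 dx = -1/2;  ∫_0^1 6*x^6 dx = 6/7;
    ∫_0^1 2*x^5 dx = 1/3;  ∫_0^1 -7*x^4 dx = -7/5;  ∫_0^1 -2*x^3 dx = -1/2;
    ∫_0^1 13*x^2 dx = 13/3;  ∫_0^1 12*x dx = 6;  ∫_0^1 4 dx = 4.
  Sum: 1/9 − 1/2 + 6/7 + 1/3 − 7/5 − 1/2 + 13/3 + 6 + 4 = 4169/315.
  ∫_0^1 u'(x)^2 dx = ∫_0^1 (16*x^6 - 48*x^5 + 52*x^4 - 32*x^2 + 12*x + 9) dx. Term by term:
    ∫_0^1 16*x^6 dx = 16/7;  ∫_0^1 -48*x^5 dx = -8;  ∫_0^1 52*x^4 dx = 52/5;
    ∫_0^1 -32*x^2 dx = -32/3;  ∫_0^1 12*x dx = 6;  ∫_0^1 9 dx = 9.
  Sum: 16/7 − 8 + 52/5 − 32/3 + 6 + 9 = 947/105.
Adding: ||u||_{H^1}^2 = 4169/315 + 947/105 = 1402/63.


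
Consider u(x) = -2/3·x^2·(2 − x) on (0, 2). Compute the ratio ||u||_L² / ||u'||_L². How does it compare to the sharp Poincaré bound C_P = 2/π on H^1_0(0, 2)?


||u||_L² / ||u'||_L² = sqrt(14)/7 < C_P = 2/π.

u(x) = -2/3·x^2·(2 − x), so u'(x) = 2*x*(3*x - 4)/3.
u(x) = -2/3·x^2·(2 − x) vanishes at x = 0 and x = 2, so u ∈ H^1_0(0, 2). Differentiate via the product rule and integrate the resulting polynomials term by term.
  ∫_0^2 u² dx = ∫_0^2 (4*x^6/9 - 16*x^5/9 + 16*x^4/9) dx. Term by term:
    ∫_0^2 4*x^6/9 dx = 512/63;  ∫_0^2 -16*x^5/9 dx = -512/27;  ∫_0^2 16*x^4/9 dx = 512/45.
  Sum: 512/63 − 512/27 + 512/45 = 512/945.
  ∫_0^2 (u')² dx = ∫_0^2 (4*x^4 - 32*x^3/3 + 64*x^2/9) dx. Term by term:
    ∫_0^2 4*x^4 dx = 128/5;  ∫_0^2 -32*x^3/3 dx = -128/3;  ∫_0^2 64*x^2/9 dx = 512/27.
  Sum: 128/5 − 128/3 + 512/27 = 256/135.
∫_0^2 u² dx = 512/945, so ||u||_L² = 16*sqrt(210)/315.
∫_0^2 (u')² dx = 256/135, so ||u'||_L² = 16*sqrt(15)/45.
Ratio ||u||_L² / ||u'||_L² = sqrt(14)/7.
Sharp Poincaré constant on H^1_0(0, 2) is C_P = L/π = 2/π, achieved by sin(π/2·x).
A polynomial bump cannot attain the sharp Poincaré constant (only the first sine eigenfunction does), so the ratio is strictly less than C_P, consistent with ||u||_L² ≤ C_P ||u'||_L².


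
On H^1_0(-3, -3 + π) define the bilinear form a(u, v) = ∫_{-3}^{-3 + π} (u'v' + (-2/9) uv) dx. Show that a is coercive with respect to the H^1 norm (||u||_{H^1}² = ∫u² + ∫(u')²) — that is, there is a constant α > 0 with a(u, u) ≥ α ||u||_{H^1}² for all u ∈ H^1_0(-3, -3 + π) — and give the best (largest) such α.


α = 7/18

Coercivity of a(·,·) on H^1_0(-3, -3 + π) means a(u, u) ≥ α ||u||_{H^1}² for every u ∈ H^1_0.
The interval has length L = π, and Poincaré/coercivity depend only on L. Here a(u, u) = ∫(u')² + (-2/9)·∫u².
Here c = -2/9 < 0 with |c| < (π/L)² = 1, so coercivity still holds. The condition a(u,u) ≥ α||u||_{H^1}² reads (1−α)∫(u')² ≥ (α−c)∫u². Any admissible α is ≤ 1 (rapidly oscillating u have ∫u²/∫(u')² → 0), and α = 1 would force 0 ≥ (1−c)∫u², impossible since c < 1; so 1−α > 0. By the sharp Poincaré inequality on H^1_0 of an interval of length L, ∫(u')² ≥ (π/L)²∫u² with equality for the first sine mode sin(π(x−x₀)/L) (x₀ the left endpoint), so the inequality holds for all u iff (1−α)(π/L)² ≥ α − c, i.e. α ≤ ((π/L)² + c)/((π/L)² + 1) = (1 + c(L/π)²)/(1 + (L/π)²). (Direct route, valid since c ≤ 0: Poincaré gives c∫u² ≥ c(L/π)²∫(u')², so a(u,u) ≥ (1 + c(L/π)²)∫(u')², while ||u||_{H^1}² ≤ (1 + (L/π)²)∫(u')²; dividing yields the same α.) With (π/L)² = 1 and c = -2/9, the largest admissible constant is α = ((π/L)² + c)/((π/L)² + 1).
Simplifying, α = 7/18.


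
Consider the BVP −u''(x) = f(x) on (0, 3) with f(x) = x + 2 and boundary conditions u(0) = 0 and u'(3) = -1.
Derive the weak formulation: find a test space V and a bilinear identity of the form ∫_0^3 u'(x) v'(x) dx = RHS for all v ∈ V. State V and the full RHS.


V = {v ∈ H^1(0, 3) : v(0) = 0} (test functions vanish at x = 0 where u is specified); weak form: ∫_0^3 u'v' dx = ∫_0^3 (x + 2) v dx − v(3) for all v ∈ V.

Multiply both sides by a test function v and integrate from 0 to 3:
  ∫_0^3 −u''(x) v(x) dx = ∫_0^3 f(x) v(x) dx.
Integrate the LHS by parts once:
  ∫_0^3 −u'' v dx = −[u'(x) v(x)]_0^3 + ∫_0^3 u'(x) v'(x) dx.
Thus ∫_0^3 u'(x) v'(x) dx = ∫_0^3 f(x) v(x) dx + [u'(x) v(x)]_0^3.
Choose V so that boundary terms are either known or forced to vanish.
Mixed BC: u(0) = 0 (Dirichlet) and u'(3) = -1 (Neumann). Define V = {v ∈ H^1(0, 3) : v(0) = 0}. Then [u' v]_0^3 = u'(3)·v(3) − u'(0)·0 = − v(3).
Weak formulation: find u (satisfying any essential BC) such that ∫_0^3 u'(x) v'(x) dx = ∫_0^3 f v dx − v(3) for all v ∈ V (Dirichlet at 0 absorbed into V; Neumann datum at x = 3 contributes the boundary term).
Substituting f(x) = x + 2, the right-hand side is ∫_0^3 (x + 2) v dx − v(3).


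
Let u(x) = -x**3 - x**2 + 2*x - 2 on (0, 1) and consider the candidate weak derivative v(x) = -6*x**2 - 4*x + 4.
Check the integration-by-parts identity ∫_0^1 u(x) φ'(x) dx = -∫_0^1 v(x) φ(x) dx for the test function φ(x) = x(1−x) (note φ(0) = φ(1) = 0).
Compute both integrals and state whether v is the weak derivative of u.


LHS = -1/60, RHS = -1/30. No, v is not the weak derivative of u.

u(x) = -x**3 - x**2 + 2*x - 2, classical derivative u'(x) = -3*x**2 - 2*x + 2.
φ(x) = x(1−x), so φ'(x) = 1 - 2*x.
Note φ(0) = φ(1) = 0, so the boundary term u·φ vanishes.
LHS = ∫_0^1 u(x) φ'(x) dx = ∫_0^1 (2*x^4 + x^3 - 5*x^2 + 6*x - 2) dx. Term by term:
  ∫_0^1 2*x^4 dx = 2/5;  ∫_0^1 x^3 dx = 1/4;  ∫_0^1 -5*x^2 dx = -5/3;
  ∫_0^1 6*x dx = 3;  ∫_0^1 -2 dx = -2.
Sum: 2/5 + 1/4 − 5/3 + 3 − 2 = -1/60.
So LHS = -1/60.
∫_0^1 v(x) φ(x) dx = ∫_0^1 (6*x^4 - 2*x^3 - 8*x^2 + 4*x) dx. Term by term:
  ∫_0^1 6*x^4 dx = 6/5;  ∫_0^1 -2*x^3 dx = -1/2;  ∫_0^1 -8*x^2 dx = -8/3;
  ∫_0^1 4*x dx = 2.
Sum: 6/5 − 1/2 − 8/3 + 2 = 1/30.
So RHS = -∫_0^1 v(x) φ(x) dx = -1/30.
LHS − RHS = 1/60 ≠ 0, so the identity fails.
(For a valid weak derivative the identity must hold for EVERY test function, in particular this one. The failure shows v is NOT the weak derivative of u.)
Correct weak derivative would be u'(x) = -3*x**2 - 2*x + 2.


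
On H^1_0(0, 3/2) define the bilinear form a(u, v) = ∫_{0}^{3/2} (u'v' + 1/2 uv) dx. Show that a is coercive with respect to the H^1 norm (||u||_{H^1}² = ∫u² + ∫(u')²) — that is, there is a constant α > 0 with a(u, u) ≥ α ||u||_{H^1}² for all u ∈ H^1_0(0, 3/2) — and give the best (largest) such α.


α = (9 + 8*π^2)/(2*(9 + 4*π^2))

Coercivity of a(·,·) on H^1_0(0, 3/2) means a(u, u) ≥ α ||u||_{H^1}² for every u ∈ H^1_0.
The interval has length L = 3/2, and Poincaré/coercivity depend only on L. Here a(u, u) = ∫(u')² + (1/2)·∫u².
Here 0 < c = 1/2 < 1. The condition a(u,u) ≥ α||u||_{H^1}² reads (1−α)∫(u')² ≥ (α−c)∫u². Any admissible α is ≤ 1 (rapidly oscillating u have ∫u²/∫(u')² → 0), and α = 1 would force 0 ≥ (1−c)∫u², impossible since c < 1; so 1−α > 0. By the sharp Poincaré inequality on H^1_0 of an interval of length L, ∫(u')² ≥ (π/L)²∫u² with equality for the first sine mode sin(π(x−x₀)/L) (x₀ the left endpoint), so the inequality holds for all u iff (1−α)(π/L)² ≥ α − c, i.e. α ≤ ((π/L)² + c)/((π/L)² + 1) = (1 + c(L/π)²)/(1 + (L/π)²). With (π/L)² = 4*π^2/9 and c = 1/2, the largest admissible constant is α = ((π/L)² + c)/((π/L)² + 1).
Simplifying, α = (9 + 8*π^2)/(2*(9 + 4*π^2)).


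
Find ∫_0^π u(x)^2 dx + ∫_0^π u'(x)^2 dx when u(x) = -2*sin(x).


||u||_{H^1(0,π)}^2 = 4*π

u'(x) = -2*cos(x).
Expand u² and (u')² and integrate term by term on (0, π), using: for integers n ≥ 1, ∫_0^π sin²(nx) dx = ∫_0^π cos²(nx) dx = π/2; for n ≠ n', ∫_0^π sin(nx)sin(n'x) dx = ∫_0^π cos(nx)cos(n'x) dx = 0; and by product-to-sum, ∫_0^π sin(nx)cos(n'x) dx = ½∫_0^π [sin((n+n')x) + sin((n−n')x)] dx, which is 0 when n+n' is even and 2n/(n²−n'²) when n+n' is odd (it need not vanish on (0, π)).
  u² squared terms: (-2)²·∫sin(x)² dx = 4·π/2 = 2*π.
  So ∫_0^π u² dx = 2*π.
  (u')² squared terms: (-2)²·∫cos(x)² dx = 4·π/2 = 2*π.
  So ∫_0^π (u')² dx = 2*π.
||u||_{H^1}^2 = (2*π) + (2*π) = 4*π.


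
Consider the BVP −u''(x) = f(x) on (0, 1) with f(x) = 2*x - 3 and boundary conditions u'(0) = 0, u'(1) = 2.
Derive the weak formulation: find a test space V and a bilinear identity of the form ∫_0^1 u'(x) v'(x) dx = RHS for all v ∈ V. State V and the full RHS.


V = H^1(0, 1) (v unrestricted at boundary; u is determined up to an additive constant); weak form: ∫_0^1 u'v' dx = ∫_0^1 (2*x - 3) v dx + 2·v(1) for all v ∈ V.

Multiply both sides by a test function v and integrate from 0 to 1:
  ∫_0^1 −u''(x) v(x) dx = ∫_0^1 f(x) v(x) dx.
Integrate the LHS by parts once:
  ∫_0^1 −u'' v dx = −[u'(x) v(x)]_0^1 + ∫_0^1 u'(x) v'(x) dx.
Thus ∫_0^1 u'(x) v'(x) dx = ∫_0^1 f(x) v(x) dx + [u'(x) v(x)]_0^1.
Choose V so that boundary terms are either known or forced to vanish.
u has inhomogeneous Neumann u'(0) = 0, u'(1) = 2. [u' v]_0^1 = (2)·v(1) − (0)·v(0) = 2·v(1). Take V = H^1(0, 1); boundary term becomes part of RHS.
Weak formulation: find u (satisfying any essential BC) such that ∫_0^1 u'(x) v'(x) dx = ∫_0^1 f v dx + 2·v(1) for all v ∈ V (Neumann data are natural BCs: they enter the RHS as boundary terms).
Substituting f(x) = 2*x - 3, the right-hand side is ∫_0^1 (2*x - 3) v dx + 2·v(1).
Compatibility check (pure Neumann): taking v ≡ 1 ∈ V gives 0 = ∫_0^1 f dx + (2) − (0), i.e. ∫_0^1 f dx must equal u'(0) − u'(1) = -2. Indeed ∫_0^1 (2*x - 3) dx = -2, so the data are compatible. The solution is then unique only up to an additive constant (fix it e.g. by requiring ∫_0^1 u dx = 0).


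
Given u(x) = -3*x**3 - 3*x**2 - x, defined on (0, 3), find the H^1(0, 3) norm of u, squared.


||u||_{H^1}^2 = 876747/70

The H^1 norm (squared) on an interval (0, L) is
  ||u||_{H^1}^2 = ∫_0^L u(x)^2 dx + ∫_0^L u'(x)^2 dx.
Compute u'(x) = -9*x**2 - 6*x - 1.
Then u(x)^2 = 9*x**6 + 18*x**5 + 15*x**4 + 6*x**3 + x**2 and u'(x)^2 = 81*x**4 + 108*x**3 + 54*x**2 + 12*x + 1.
Integrate each monomial from 0 to 3 using ∫_0^3 c·x^n dx = c·3^(n+1)/(n+1):
  ∫_0^3 u(x)^2 dx = ∫_0^3 (9*x^6 + 18*x^5 + 15*x^4 + 6*x^3 + x^2) dx. Term by term:
    ∫_0^3 9*x^6 dx = 19683/7;  ∫_0^3 18*x^5 dx = 2187;  ∫_0^3 15*x^4 dx = 729;
    ∫_0^3 6*x^3 dx = 243/2;  ∫_0^3 x^2 dx = 9.
  Sum: 19683/7 + 2187 + 729 + 243/2 + 9 = 82017/14.
  ∫_0^3 u'(x)^2 dx = ∫_0^3 (81*x^4 + 108*x^3 + 54*x^2 + 12*x + 1) dx. Term by term:
    ∫_0^3 81*x^4 dx = 19683/5;  ∫_0^3 108*x^3 dx = 2187;  ∫_0^3 54*x^2 dx = 486;
    ∫_0^3 12*x dx = 54;  ∫_0^3 1 dx = 3.
  Sum: 19683/5 + 2187 + 486 + 54 + 3 = 33333/5.
Adding: ||u||_{H^1}^2 = 82017/14 + 33333/5 = 876747/70.


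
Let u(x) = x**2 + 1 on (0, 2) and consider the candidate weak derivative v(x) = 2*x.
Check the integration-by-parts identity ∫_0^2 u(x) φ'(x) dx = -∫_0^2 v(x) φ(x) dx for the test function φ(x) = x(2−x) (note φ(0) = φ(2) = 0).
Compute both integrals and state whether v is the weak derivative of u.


LHS = -8/3, RHS = -8/3. Yes, v = u' weakly.

u(x) = x**2 + 1, classical derivative u'(x) = 2*x.
φ(x) = x(2−x), so φ'(x) = 2 - 2*x.
Note φ(0) = φ(2) = 0, so the boundary term u·φ vanishes.
LHS = ∫_0^2 u(x) φ'(x) dx = ∫_0^2 (-2*x^3 + 2*x^2 - 2*x + 2) dx. Term by term:
  ∫_0^2 -2*x^3 dx = -8;  ∫_0^2 2*x^2 dx = 16/3;  ∫_0^2 -2*x dx = -4;
  ∫_0^2 2 dx = 4.
Sum: -8 + 16/3 − 4 + 4 = -8/3.
So LHS = -8/3.
∫_0^2 v(x) φ(x) dx = ∫_0^2 (-2*x^3 + 4*x^2) dx. Term by term:
  ∫_0^2 -2*x^3 dx = -8;  ∫_0^2 4*x^2 dx = 32/3.
Sum: -8 + 32/3 = 8/3.
So RHS = -∫_0^2 v(x) φ(x) dx = -8/3.
LHS = RHS, so the identity holds for this test φ.
Moreover u is smooth here and v(x) = u'(x) = 2*x pointwise, so the identity holds for every test function. Hence v is the weak derivative of u.
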